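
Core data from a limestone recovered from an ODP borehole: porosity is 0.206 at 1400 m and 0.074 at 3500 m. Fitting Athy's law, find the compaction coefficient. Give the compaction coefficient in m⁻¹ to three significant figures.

Working in km (1 km = 1000 m; k in km⁻¹ = k in m⁻¹ × 1000):
Athy: phi(z) = phi₀ e^(−kz) ⇒ phi₁/phi₂ = e^{k(z₂−z₁)} ⇒ k = ln(phi₁/phi₂)/(z₂−z₁)
k = ln(0.206/0.074) / (3.5 − 1.4) = ln(2.784) / 2.1 = 1.0238 / 2.1 = 0.4875 km⁻¹

0.000488 m⁻¹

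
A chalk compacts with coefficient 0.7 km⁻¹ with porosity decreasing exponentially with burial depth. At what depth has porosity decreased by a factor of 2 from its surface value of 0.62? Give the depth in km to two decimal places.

0.99 km

n/n₀ = 1/2 ⇒ exp(−β·z) = 1/2 ⇒ z = ln(2) / β
z = 0.6931 / 0.7 = 0.990 km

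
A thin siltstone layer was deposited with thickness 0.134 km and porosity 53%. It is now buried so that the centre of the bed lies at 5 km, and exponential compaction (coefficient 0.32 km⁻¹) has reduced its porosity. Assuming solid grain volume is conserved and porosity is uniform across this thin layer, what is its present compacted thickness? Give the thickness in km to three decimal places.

0.071 km

Porosity at 5 km: φ = 0.53·exp(−0.32×5) = 0.1070
Solid-volume conservation: h(1−φ) = h₀(1−φ₀) ⇒ h = h₀·(1−φ₀)/(1−φ)
h = 0.134 × (1 − 0.53)/(1 − 0.1070) = 0.134 × 0.5263 = 0.0705 km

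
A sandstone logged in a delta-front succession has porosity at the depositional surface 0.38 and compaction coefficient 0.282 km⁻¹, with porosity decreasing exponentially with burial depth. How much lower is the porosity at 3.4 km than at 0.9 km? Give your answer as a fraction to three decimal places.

0.149

phi(0.9) = 0.38·e^(−0.282×0.9) = 0.2948
phi(3.4) = 0.38·e^(−0.282×3.4) = 0.1457
Δphi = 0.2948 − 0.1457 = 0.1491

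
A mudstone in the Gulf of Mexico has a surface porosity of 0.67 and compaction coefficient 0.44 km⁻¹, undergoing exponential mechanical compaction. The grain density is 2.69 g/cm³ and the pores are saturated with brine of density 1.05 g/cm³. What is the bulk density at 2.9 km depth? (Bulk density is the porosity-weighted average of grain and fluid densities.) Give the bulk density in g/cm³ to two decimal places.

2.38 g/cm³

Porosity at depth: φ = 0.67·exp(−0.44×2.9) = 0.67×0.2792 = 0.1870
Bulk density: ρ_b = (1−φ)ρ_g + φ·ρ_f = 0.8130×2.69 + 0.1870×1.05
       = 2.187 + 0.196 = 2.383 g/cm³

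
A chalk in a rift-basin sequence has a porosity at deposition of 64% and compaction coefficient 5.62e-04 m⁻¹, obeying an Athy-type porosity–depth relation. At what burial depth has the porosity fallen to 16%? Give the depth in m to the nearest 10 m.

2470 m

Working in km (1 km = 1000 m; k in km⁻¹ = k in m⁻¹ × 1000):
Invert Athy's law: d = ln(φ₀/φ) / k
d = ln(0.64/0.16) / 0.562 = ln(4) / 0.562 = 1.3863 / 0.562 = 2.467 km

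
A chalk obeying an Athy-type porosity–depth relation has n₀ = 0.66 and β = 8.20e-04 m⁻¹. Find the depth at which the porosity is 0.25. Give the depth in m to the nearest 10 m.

Working in km (1 km = 1000 m; β in km⁻¹ = β in m⁻¹ × 1000):
Invert Athy's law: Z = ln(n₀/n) / β
Z = ln(0.66/0.25) / 0.82 = ln(2.64) / 0.82 = 0.9708 / 0.82 = 1.184 km

1180 m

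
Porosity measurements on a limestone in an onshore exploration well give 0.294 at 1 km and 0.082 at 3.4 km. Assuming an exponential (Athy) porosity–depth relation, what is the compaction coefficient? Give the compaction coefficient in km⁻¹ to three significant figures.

0.532 km⁻¹

Athy: phi(d) = phi₀ e^(−cd) ⇒ phi₁/phi₂ = e^{c(d₂−d₁)} ⇒ c = ln(phi₁/phi₂)/(d₂−d₁)
c = ln(0.294/0.082) / (3.4 − 1) = ln(3.585) / 2.4 = 1.2769 / 2.4 = 0.532 km⁻¹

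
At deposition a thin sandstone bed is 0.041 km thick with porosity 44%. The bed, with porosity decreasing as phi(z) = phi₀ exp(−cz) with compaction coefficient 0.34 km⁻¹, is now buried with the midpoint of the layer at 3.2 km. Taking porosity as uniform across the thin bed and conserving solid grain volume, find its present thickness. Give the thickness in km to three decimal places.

Porosity at 3.2 km: phi = 0.44·exp(−0.34×3.2) = 0.1482
Solid-volume conservation: h(1−phi) = h₀(1−phi₀) ⇒ h = h₀·(1−phi₀)/(1−phi)
h = 0.041 × (1 − 0.44)/(1 − 0.1482) = 0.041 × 0.6575 = 0.0270 km

0.027 km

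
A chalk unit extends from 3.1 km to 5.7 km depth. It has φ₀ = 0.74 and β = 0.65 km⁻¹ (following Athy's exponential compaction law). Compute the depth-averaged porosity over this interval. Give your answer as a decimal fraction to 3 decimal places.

⟨φ⟩ = (1/(d₂−d₁)) ∫ φ₀ e^(−βd) dd = φ₀·(e^(−β·d₁) − e^(−β·d₂)) / (β·(d₂−d₁))
e^(−0.65×3.1) = 0.1333; e^(−0.65×5.7) = 0.0246
⟨φ⟩ = 0.74 × (0.1333 − 0.0246) / (0.65 × 2.6) = 0.74 × 0.0643 = 0.0476

0.048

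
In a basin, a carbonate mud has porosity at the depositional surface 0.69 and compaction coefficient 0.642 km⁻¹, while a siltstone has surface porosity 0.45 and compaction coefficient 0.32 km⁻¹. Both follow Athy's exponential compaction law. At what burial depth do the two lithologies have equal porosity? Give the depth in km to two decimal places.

1.33 km

Set n₀ₐ e^(−cₐZ) = n₀ᵦ e^(−cᵦZ) ⇒ ln(n₀ₐ/n₀ᵦ) = (cₐ − cᵦ)·Z
Z = ln(0.69/0.45) / (0.642 − 0.32) = 0.4274 / 0.322 = 1.327 km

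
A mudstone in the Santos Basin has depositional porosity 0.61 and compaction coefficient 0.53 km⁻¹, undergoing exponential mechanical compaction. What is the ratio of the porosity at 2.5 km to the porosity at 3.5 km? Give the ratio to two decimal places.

n(d₁)/n(d₂) = e^(−k·d₁)/e^(−k·d₂) = e^{k(d₂−d₁)}
= exp(0.53 × 1) = exp(0.53) = 1.6989

1.70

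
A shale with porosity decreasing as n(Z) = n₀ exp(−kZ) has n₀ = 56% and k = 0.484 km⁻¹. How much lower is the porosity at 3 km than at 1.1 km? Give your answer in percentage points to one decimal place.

n(1.1) = 0.56·e^(−0.484×1.1) = 0.3288
n(3) = 0.56·e^(−0.484×3) = 0.1311
Δn = 0.3288 − 0.1311 = 0.1977

19.8 percentage points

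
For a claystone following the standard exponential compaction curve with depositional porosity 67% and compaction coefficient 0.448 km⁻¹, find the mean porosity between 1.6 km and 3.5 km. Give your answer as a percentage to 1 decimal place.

⟨φ⟩ = (1/(Z₂−Z₁)) ∫ φ₀ e^(−kZ) dZ = φ₀·(e^(−k·Z₁) − e^(−k·Z₂)) / (k·(Z₂−Z₁))
e^(−0.448×1.6) = 0.4883; e^(−0.448×3.5) = 0.2085
⟨φ⟩ = 0.67 × (0.4883 − 0.2085) / (0.448 × 1.9) = 0.67 × 0.3288 = 0.2203

22.0%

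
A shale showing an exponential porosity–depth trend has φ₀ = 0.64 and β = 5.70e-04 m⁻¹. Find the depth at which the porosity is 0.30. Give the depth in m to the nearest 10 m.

Working in km (1 km = 1000 m; β in km⁻¹ = β in m⁻¹ × 1000):
Invert Athy's law: z = ln(φ₀/φ) / β
z = ln(0.64/0.3) / 0.57 = ln(2.133) / 0.57 = 0.7577 / 0.57 = 1.329 km

1330 m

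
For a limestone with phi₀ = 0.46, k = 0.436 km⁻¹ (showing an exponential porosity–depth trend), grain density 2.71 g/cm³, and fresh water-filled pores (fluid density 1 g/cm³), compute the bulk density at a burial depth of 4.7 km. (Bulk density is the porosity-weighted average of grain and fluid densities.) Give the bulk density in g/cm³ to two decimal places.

2.61 g/cm³

Porosity at depth: phi = 0.46·exp(−0.436×4.7) = 0.46×0.1288 = 0.0593
Bulk density: ρ_b = (1−phi)ρ_g + phi·ρ_f = 0.9407×2.71 + 0.0593×1
       = 2.549 + 0.059 = 2.609 g/cm³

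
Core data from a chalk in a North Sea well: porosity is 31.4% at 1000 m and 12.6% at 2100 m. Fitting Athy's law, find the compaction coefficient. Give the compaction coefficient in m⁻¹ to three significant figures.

0.000830 m⁻¹

Working in km (1 km = 1000 m; β in km⁻¹ = β in m⁻¹ × 1000):
Athy: phi(z) = phi₀ e^(−βz) ⇒ phi₁/phi₂ = e^{β(z₂−z₁)} ⇒ β = ln(phi₁/phi₂)/(z₂−z₁)
β = ln(0.314/0.126) / (2.1 − 1) = ln(2.492) / 1.1 = 0.9131 / 1.1 = 0.8301 km⁻¹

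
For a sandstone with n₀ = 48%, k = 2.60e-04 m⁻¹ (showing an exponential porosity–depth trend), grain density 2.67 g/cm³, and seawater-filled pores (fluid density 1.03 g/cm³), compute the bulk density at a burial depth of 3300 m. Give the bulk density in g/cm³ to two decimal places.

Working in km (1 km = 1000 m; k in km⁻¹ = k in m⁻¹ × 1000):
Porosity at depth: n = 0.48·exp(−0.26×3.3) = 0.48×0.4240 = 0.2035
Bulk density: ρ_b = (1−n)ρ_g + n·ρ_f = 0.7965×2.67 + 0.2035×1.03
       = 2.127 + 0.210 = 2.336 g/cm³

2.34 g/cm³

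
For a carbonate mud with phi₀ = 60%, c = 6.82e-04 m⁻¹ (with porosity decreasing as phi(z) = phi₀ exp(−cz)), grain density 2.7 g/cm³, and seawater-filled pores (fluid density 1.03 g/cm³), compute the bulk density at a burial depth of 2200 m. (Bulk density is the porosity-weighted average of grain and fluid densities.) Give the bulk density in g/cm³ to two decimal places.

2.48 g/cm³

Working in km (1 km = 1000 m; c in km⁻¹ = c in m⁻¹ × 1000):
Porosity at depth: phi = 0.6·exp(−0.682×2.2) = 0.6×0.2230 = 0.1338
Bulk density: ρ_b = (1−phi)ρ_g + phi·ρ_f = 0.8662×2.7 + 0.1338×1.03
       = 2.339 + 0.138 = 2.477 g/cm³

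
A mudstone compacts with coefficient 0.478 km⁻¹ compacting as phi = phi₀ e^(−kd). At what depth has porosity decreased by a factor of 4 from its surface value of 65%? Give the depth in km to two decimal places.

phi/phi₀ = 1/4 ⇒ exp(−k·d) = 1/4 ⇒ d = ln(4) / k
d = 1.3863 / 0.478 = 2.900 km

2.90 km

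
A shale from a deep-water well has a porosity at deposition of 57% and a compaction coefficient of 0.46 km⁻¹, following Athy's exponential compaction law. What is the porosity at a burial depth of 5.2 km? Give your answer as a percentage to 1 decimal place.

5.2%

n = n₀·exp(−k·z) = 0.57 × exp(−0.46 × 5.2) = 0.57 × exp(−2.392)
  = 0.57 × 0.0914 = 0.0521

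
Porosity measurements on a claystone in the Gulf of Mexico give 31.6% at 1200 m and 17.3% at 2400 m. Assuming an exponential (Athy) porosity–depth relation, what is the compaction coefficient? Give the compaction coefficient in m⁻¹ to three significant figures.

0.000502 m⁻¹

Working in km (1 km = 1000 m; k in km⁻¹ = k in m⁻¹ × 1000):
Athy: φ(Z) = φ₀ e^(−kZ) ⇒ φ₁/φ₂ = e^{k(Z₂−Z₁)} ⇒ k = ln(φ₁/φ₂)/(Z₂−Z₁)
k = ln(0.316/0.173) / (2.4 − 1.2) = ln(1.827) / 1.2 = 0.6025 / 1.2 = 0.502 km⁻¹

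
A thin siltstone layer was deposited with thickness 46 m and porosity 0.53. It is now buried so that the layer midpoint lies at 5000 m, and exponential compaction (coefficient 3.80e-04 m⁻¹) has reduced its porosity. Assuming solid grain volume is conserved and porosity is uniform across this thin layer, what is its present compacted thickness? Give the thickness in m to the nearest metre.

23 m

Working in km (1 km = 1000 m; β in km⁻¹ = β in m⁻¹ × 1000):
Porosity at 5 km: φ = 0.53·exp(−0.38×5) = 0.0793
Solid-volume conservation: h(1−φ) = h₀(1−φ₀) ⇒ h = h₀·(1−φ₀)/(1−φ)
h = 0.046 × (1 − 0.53)/(1 − 0.0793) = 0.046 × 0.5105 = 0.0235 km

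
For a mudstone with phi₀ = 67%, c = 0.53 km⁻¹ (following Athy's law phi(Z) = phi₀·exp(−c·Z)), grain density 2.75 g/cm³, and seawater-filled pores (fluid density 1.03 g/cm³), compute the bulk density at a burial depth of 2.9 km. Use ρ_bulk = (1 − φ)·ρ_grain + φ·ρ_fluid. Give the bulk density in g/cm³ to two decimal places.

Porosity at depth: phi = 0.67·exp(−0.53×2.9) = 0.67×0.2150 = 0.1441
Bulk density: ρ_b = (1−phi)ρ_g + phi·ρ_f = 0.8559×2.75 + 0.1441×1.03
       = 2.354 + 0.148 = 2.502 g/cm³

2.50 g/cm³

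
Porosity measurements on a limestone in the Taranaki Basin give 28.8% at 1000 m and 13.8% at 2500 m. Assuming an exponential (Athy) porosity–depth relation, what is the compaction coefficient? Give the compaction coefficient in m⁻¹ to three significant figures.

Working in km (1 km = 1000 m; c in km⁻¹ = c in m⁻¹ × 1000):
Athy: phi(Z) = phi₀ e^(−cZ) ⇒ phi₁/phi₂ = e^{c(Z₂−Z₁)} ⇒ c = ln(phi₁/phi₂)/(Z₂−Z₁)
c = ln(0.288/0.138) / (2.5 − 1) = ln(2.087) / 1.5 = 0.7357 / 1.5 = 0.4905 km⁻¹

0.000490 m⁻¹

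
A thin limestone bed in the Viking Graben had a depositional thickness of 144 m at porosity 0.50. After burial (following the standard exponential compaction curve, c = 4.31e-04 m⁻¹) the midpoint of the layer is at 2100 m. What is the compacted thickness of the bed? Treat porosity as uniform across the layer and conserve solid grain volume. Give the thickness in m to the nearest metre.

90 m

Working in km (1 km = 1000 m; c in km⁻¹ = c in m⁻¹ × 1000):
Porosity at 2.1 km: φ = 0.5·exp(−0.431×2.1) = 0.2023
Solid-volume conservation: h(1−φ) = h₀(1−φ₀) ⇒ h = h₀·(1−φ₀)/(1−φ)
h = 0.144 × (1 − 0.5)/(1 − 0.2023) = 0.144 × 0.6268 = 0.0903 km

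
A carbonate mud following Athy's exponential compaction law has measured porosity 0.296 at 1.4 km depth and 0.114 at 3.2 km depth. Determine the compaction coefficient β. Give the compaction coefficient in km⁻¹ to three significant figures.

0.530 km⁻¹

Athy: φ(d) = φ₀ e^(−βd) ⇒ φ₁/φ₂ = e^{β(d₂−d₁)} ⇒ β = ln(φ₁/φ₂)/(d₂−d₁)
β = ln(0.296/0.114) / (3.2 − 1.4) = ln(2.596) / 1.8 = 0.9542 / 1.8 = 0.5301 km⁻¹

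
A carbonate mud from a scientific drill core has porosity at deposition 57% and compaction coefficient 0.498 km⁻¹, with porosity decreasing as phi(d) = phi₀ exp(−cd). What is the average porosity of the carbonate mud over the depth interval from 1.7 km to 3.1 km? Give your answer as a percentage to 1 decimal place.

17.6%

⟨phi⟩ = (1/(d₂−d₁)) ∫ phi₀ e^(−cd) dd = phi₀·(e^(−c·d₁) − e^(−c·d₂)) / (c·(d₂−d₁))
e^(−0.498×1.7) = 0.4289; e^(−0.498×3.1) = 0.2136
⟨phi⟩ = 0.57 × (0.4289 − 0.2136) / (0.498 × 1.4) = 0.57 × 0.3088 = 0.1760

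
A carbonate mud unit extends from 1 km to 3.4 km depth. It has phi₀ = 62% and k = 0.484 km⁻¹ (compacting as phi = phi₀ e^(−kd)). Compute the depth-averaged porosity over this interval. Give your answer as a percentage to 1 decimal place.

22.6%

⟨phi⟩ = (1/(d₂−d₁)) ∫ phi₀ e^(−kd) dd = phi₀·(e^(−k·d₁) − e^(−k·d₂)) / (k·(d₂−d₁))
e^(−0.484×1) = 0.6163; e^(−0.484×3.4) = 0.1929
⟨phi⟩ = 0.62 × (0.6163 − 0.1929) / (0.484 × 2.4) = 0.62 × 0.3645 = 0.2260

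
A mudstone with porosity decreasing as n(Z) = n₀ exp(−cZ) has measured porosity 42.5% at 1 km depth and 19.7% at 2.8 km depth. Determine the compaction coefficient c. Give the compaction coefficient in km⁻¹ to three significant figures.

0.427 km⁻¹

Athy: n(Z) = n₀ e^(−cZ) ⇒ n₁/n₂ = e^{c(Z₂−Z₁)} ⇒ c = ln(n₁/n₂)/(Z₂−Z₁)
c = ln(0.425/0.197) / (2.8 − 1) = ln(2.157) / 1.8 = 0.7689 / 1.8 = 0.4272 km⁻¹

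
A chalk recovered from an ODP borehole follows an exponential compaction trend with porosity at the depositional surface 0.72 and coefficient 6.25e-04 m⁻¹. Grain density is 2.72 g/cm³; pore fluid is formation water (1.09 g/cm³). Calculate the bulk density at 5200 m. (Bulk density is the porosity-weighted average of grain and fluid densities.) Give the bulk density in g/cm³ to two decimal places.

2.67 g/cm³

Working in km (1 km = 1000 m; c in km⁻¹ = c in m⁻¹ × 1000):
Porosity at depth: phi = 0.72·exp(−0.625×5.2) = 0.72×0.0388 = 0.0279
Bulk density: ρ_b = (1−phi)ρ_g + phi·ρ_f = 0.9721×2.72 + 0.0279×1.09
       = 2.644 + 0.030 = 2.674 g/cm³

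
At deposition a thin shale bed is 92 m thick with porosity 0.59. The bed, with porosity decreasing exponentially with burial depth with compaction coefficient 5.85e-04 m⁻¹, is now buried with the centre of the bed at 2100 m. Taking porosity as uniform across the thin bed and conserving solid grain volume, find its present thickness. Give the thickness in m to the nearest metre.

46 m

Working in km (1 km = 1000 m; c in km⁻¹ = c in m⁻¹ × 1000):
Porosity at 2.1 km: φ = 0.59·exp(−0.585×2.1) = 0.1727
Solid-volume conservation: h(1−φ) = h₀(1−φ₀) ⇒ h = h₀·(1−φ₀)/(1−φ)
h = 0.092 × (1 − 0.59)/(1 − 0.1727) = 0.092 × 0.4956 = 0.0456 km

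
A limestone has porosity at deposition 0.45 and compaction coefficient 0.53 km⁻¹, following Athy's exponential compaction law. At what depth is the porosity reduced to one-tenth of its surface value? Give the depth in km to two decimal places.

φ/φ₀ = 1/10 ⇒ exp(−β·d) = 1/10 ⇒ d = ln(10) / β
d = 2.3026 / 0.53 = 4.345 km

4.34 km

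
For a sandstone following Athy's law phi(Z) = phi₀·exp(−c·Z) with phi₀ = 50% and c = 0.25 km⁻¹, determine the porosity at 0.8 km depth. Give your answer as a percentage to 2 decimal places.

40.94%

phi = phi₀·exp(−c·Z) = 0.5 × exp(−0.25 × 0.8) = 0.5 × exp(−0.2)
  = 0.5 × 0.8187 = 0.4094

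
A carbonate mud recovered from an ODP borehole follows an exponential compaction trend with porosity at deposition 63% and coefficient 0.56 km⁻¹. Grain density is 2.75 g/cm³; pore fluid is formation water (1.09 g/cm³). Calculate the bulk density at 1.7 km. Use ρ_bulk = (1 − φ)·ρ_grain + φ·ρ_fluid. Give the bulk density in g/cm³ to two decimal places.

Porosity at depth: n = 0.63·exp(−0.56×1.7) = 0.63×0.3860 = 0.2432
Bulk density: ρ_b = (1−n)ρ_g + n·ρ_f = 0.7568×2.75 + 0.2432×1.09
       = 2.081 + 0.265 = 2.346 g/cm³

2.35 g/cm³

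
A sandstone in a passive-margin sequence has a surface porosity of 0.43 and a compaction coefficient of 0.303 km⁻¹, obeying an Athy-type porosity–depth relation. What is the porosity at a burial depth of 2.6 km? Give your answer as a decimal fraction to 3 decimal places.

phi = phi₀·exp(−c·z) = 0.43 × exp(−0.303 × 2.6) = 0.43 × exp(−0.7878)
  = 0.43 × 0.4548 = 0.1956

0.196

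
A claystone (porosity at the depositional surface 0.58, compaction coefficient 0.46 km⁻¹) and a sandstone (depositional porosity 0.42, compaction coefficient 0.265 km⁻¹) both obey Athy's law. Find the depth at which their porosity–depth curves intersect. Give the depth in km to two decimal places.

Set φ₀ₐ e^(−kₐd) = φ₀ᵦ e^(−kᵦd) ⇒ ln(φ₀ₐ/φ₀ᵦ) = (kₐ − kᵦ)·d
d = ln(0.58/0.42) / (0.46 − 0.265) = 0.3228 / 0.195 = 1.655 km

1.66 km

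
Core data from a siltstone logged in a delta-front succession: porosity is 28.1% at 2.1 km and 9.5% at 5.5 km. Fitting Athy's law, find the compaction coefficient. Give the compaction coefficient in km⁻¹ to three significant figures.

0.319 km⁻¹

Athy: phi(z) = phi₀ e^(−cz) ⇒ phi₁/phi₂ = e^{c(z₂−z₁)} ⇒ c = ln(phi₁/phi₂)/(z₂−z₁)
c = ln(0.281/0.095) / (5.5 − 2.1) = ln(2.958) / 3.4 = 1.0845 / 3.4 = 0.319 km⁻¹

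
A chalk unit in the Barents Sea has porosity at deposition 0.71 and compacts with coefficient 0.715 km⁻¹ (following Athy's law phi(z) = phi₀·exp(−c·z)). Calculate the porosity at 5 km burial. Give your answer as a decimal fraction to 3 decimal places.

0.020

phi = phi₀·exp(−c·z) = 0.71 × exp(−0.715 × 5) = 0.71 × exp(−3.575)
  = 0.71 × 0.0280 = 0.0199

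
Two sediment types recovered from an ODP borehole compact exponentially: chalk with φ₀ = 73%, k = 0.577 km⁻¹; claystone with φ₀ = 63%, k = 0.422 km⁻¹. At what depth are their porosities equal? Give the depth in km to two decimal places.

Set φ₀ₐ e^(−kₐz) = φ₀ᵦ e^(−kᵦz) ⇒ ln(φ₀ₐ/φ₀ᵦ) = (kₐ − kᵦ)·z
z = ln(0.73/0.63) / (0.577 − 0.422) = 0.1473 / 0.155 = 0.950 km

0.95 km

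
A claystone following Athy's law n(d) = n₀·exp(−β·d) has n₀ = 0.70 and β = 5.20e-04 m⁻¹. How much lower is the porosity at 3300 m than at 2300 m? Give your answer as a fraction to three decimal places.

Working in km (1 km = 1000 m; β in km⁻¹ = β in m⁻¹ × 1000):
n(2.3) = 0.7·e^(−0.52×2.3) = 0.2117
n(3.3) = 0.7·e^(−0.52×3.3) = 0.1258
Δn = 0.2117 − 0.1258 = 0.0858

0.086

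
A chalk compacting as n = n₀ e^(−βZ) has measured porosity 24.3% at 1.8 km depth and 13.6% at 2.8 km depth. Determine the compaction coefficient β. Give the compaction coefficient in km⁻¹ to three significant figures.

Athy: n(Z) = n₀ e^(−βZ) ⇒ n₁/n₂ = e^{β(Z₂−Z₁)} ⇒ β = ln(n₁/n₂)/(Z₂−Z₁)
β = ln(0.243/0.136) / (2.8 − 1.8) = ln(1.787) / 1 = 0.5804 / 1 = 0.5804 km⁻¹

0.580 km⁻¹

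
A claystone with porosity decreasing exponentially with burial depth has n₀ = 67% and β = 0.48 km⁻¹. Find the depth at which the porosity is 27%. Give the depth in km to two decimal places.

1.89 km

Invert Athy's law: Z = ln(n₀/n) / β
Z = ln(0.67/0.27) / 0.48 = ln(2.481) / 0.48 = 0.9089 / 0.48 = 1.893 km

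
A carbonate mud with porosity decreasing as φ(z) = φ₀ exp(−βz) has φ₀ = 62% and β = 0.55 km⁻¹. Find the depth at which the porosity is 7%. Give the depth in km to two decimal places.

3.97 km

Invert Athy's law: z = ln(φ₀/φ) / β
z = ln(0.62/0.07) / 0.55 = ln(8.857) / 0.55 = 2.1812 / 0.55 = 3.966 km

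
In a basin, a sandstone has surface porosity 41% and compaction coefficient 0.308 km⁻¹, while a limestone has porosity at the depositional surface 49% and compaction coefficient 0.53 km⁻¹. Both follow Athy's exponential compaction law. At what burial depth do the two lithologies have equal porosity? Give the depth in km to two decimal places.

Set n₀ₐ e^(−cₐz) = n₀ᵦ e^(−cᵦz) ⇒ ln(n₀ₐ/n₀ᵦ) = (cₐ − cᵦ)·z
z = ln(0.41/0.49) / (0.308 − 0.53) = -0.1782 / -0.222 = 0.803 km

0.80 km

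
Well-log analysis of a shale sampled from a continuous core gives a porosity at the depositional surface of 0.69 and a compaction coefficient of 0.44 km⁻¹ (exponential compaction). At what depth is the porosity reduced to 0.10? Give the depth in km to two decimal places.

4.39 km

Invert Athy's law: d = ln(phi₀/phi) / k
d = ln(0.69/0.1) / 0.44 = ln(6.9) / 0.44 = 1.9315 / 0.44 = 4.390 km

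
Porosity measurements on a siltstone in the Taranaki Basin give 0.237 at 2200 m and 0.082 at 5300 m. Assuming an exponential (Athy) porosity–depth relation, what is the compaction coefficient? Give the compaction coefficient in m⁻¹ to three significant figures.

0.000342 m⁻¹

Working in km (1 km = 1000 m; c in km⁻¹ = c in m⁻¹ × 1000):
Athy: φ(d) = φ₀ e^(−cd) ⇒ φ₁/φ₂ = e^{c(d₂−d₁)} ⇒ c = ln(φ₁/φ₂)/(d₂−d₁)
c = ln(0.237/0.082) / (5.3 − 2.2) = ln(2.89) / 3.1 = 1.0613 / 3.1 = 0.3424 km⁻¹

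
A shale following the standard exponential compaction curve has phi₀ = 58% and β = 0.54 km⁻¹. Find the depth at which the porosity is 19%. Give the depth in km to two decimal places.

Invert Athy's law: Z = ln(phi₀/phi) / β
Z = ln(0.58/0.19) / 0.54 = ln(3.053) / 0.54 = 1.1160 / 0.54 = 2.067 km

2.07 km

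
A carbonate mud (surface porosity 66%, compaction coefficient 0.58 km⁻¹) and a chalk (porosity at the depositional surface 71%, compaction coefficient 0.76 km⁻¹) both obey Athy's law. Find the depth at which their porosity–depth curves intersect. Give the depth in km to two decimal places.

0.41 km

Set n₀ₐ e^(−βₐz) = n₀ᵦ e^(−βᵦz) ⇒ ln(n₀ₐ/n₀ᵦ) = (βₐ − βᵦ)·z
z = ln(0.66/0.71) / (0.58 − 0.76) = -0.0730 / -0.18 = 0.406 km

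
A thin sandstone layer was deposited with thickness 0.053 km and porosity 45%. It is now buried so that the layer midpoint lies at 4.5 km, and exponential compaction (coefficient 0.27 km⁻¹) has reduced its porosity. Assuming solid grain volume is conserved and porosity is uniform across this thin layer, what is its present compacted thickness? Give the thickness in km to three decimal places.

0.034 km

Porosity at 4.5 km: φ = 0.45·exp(−0.27×4.5) = 0.1335
Solid-volume conservation: h(1−φ) = h₀(1−φ₀) ⇒ h = h₀·(1−φ₀)/(1−φ)
h = 0.053 × (1 − 0.45)/(1 − 0.1335) = 0.053 × 0.6348 = 0.0336 km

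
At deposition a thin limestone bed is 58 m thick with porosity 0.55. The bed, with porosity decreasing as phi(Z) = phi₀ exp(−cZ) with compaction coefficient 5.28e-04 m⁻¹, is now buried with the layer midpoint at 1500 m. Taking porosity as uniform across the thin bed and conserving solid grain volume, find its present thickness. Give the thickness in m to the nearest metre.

35 m

Working in km (1 km = 1000 m; c in km⁻¹ = c in m⁻¹ × 1000):
Porosity at 1.5 km: phi = 0.55·exp(−0.528×1.5) = 0.2491
Solid-volume conservation: h(1−phi) = h₀(1−phi₀) ⇒ h = h₀·(1−phi₀)/(1−phi)
h = 0.058 × (1 − 0.55)/(1 − 0.2491) = 0.058 × 0.5993 = 0.0348 km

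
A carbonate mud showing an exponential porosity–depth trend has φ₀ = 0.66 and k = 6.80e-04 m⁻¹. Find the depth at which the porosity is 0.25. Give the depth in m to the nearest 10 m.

1430 m

Working in km (1 km = 1000 m; k in km⁻¹ = k in m⁻¹ × 1000):
Invert Athy's law: d = ln(φ₀/φ) / k
d = ln(0.66/0.25) / 0.68 = ln(2.64) / 0.68 = 0.9708 / 0.68 = 1.428 km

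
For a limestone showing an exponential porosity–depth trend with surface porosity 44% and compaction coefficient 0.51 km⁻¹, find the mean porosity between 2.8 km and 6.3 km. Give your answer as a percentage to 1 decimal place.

4.9%

⟨n⟩ = (1/(z₂−z₁)) ∫ n₀ e^(−cz) dz = n₀·(e^(−c·z₁) − e^(−c·z₂)) / (c·(z₂−z₁))
e^(−0.51×2.8) = 0.2398; e^(−0.51×6.3) = 0.0402
⟨n⟩ = 0.44 × (0.2398 − 0.0402) / (0.51 × 3.5) = 0.44 × 0.1118 = 0.0492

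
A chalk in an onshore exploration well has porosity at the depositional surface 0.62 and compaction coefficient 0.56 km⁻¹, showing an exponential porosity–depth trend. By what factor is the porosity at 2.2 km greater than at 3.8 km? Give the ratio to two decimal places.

2.45

phi(z₁)/phi(z₂) = e^(−k·z₁)/e^(−k·z₂) = e^{k(z₂−z₁)}
= exp(0.56 × 1.6) = exp(0.896) = 2.4498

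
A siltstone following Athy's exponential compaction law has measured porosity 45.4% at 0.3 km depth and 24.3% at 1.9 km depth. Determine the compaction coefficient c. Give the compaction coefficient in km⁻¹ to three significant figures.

Athy: n(z) = n₀ e^(−cz) ⇒ n₁/n₂ = e^{c(z₂−z₁)} ⇒ c = ln(n₁/n₂)/(z₂−z₁)
c = ln(0.454/0.243) / (1.9 − 0.3) = ln(1.868) / 1.6 = 0.6250 / 1.6 = 0.3906 km⁻¹

0.391 km⁻¹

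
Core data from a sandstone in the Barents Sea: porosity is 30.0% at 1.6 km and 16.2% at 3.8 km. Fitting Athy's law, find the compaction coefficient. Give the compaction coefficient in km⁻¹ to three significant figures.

0.280 km⁻¹

Athy: φ(d) = φ₀ e^(−βd) ⇒ φ₁/φ₂ = e^{β(d₂−d₁)} ⇒ β = ln(φ₁/φ₂)/(d₂−d₁)
β = ln(0.3/0.162) / (3.8 − 1.6) = ln(1.852) / 2.2 = 0.6162 / 2.2 = 0.2801 km⁻¹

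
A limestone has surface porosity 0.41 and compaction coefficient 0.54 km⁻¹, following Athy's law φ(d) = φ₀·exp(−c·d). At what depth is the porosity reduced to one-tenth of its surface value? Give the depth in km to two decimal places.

φ/φ₀ = 1/10 ⇒ exp(−c·d) = 1/10 ⇒ d = ln(10) / c
d = 2.3026 / 0.54 = 4.264 km

4.26 km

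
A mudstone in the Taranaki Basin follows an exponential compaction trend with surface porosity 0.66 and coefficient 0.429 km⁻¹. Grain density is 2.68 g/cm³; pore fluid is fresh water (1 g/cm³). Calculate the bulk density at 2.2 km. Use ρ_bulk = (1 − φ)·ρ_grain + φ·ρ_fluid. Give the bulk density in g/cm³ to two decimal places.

2.25 g/cm³

Porosity at depth: n = 0.66·exp(−0.429×2.2) = 0.66×0.3891 = 0.2568
Bulk density: ρ_b = (1−n)ρ_g + n·ρ_f = 0.7432×2.68 + 0.2568×1
       = 1.992 + 0.257 = 2.249 g/cm³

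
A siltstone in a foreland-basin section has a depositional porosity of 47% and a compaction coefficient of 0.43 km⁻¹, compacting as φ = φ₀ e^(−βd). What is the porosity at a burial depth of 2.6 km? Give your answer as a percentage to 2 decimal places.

φ = φ₀·exp(−β·d) = 0.47 × exp(−0.43 × 2.6) = 0.47 × exp(−1.118)
  = 0.47 × 0.3269 = 0.1537

15.37%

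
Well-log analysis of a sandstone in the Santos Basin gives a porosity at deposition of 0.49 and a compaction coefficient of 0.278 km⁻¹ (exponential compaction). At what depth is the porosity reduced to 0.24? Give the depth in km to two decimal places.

Invert Athy's law: z = ln(φ₀/φ) / k
z = ln(0.49/0.24) / 0.278 = ln(2.042) / 0.278 = 0.7138 / 0.278 = 2.568 km

2.57 km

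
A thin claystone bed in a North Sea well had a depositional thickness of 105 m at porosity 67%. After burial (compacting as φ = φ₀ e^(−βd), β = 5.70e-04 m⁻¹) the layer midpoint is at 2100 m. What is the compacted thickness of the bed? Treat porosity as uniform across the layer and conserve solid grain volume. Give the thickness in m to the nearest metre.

Working in km (1 km = 1000 m; β in km⁻¹ = β in m⁻¹ × 1000):
Porosity at 2.1 km: φ = 0.67·exp(−0.57×2.1) = 0.2024
Solid-volume conservation: h(1−φ) = h₀(1−φ₀) ⇒ h = h₀·(1−φ₀)/(1−φ)
h = 0.105 × (1 − 0.67)/(1 − 0.2024) = 0.105 × 0.4137 = 0.0434 km

43 m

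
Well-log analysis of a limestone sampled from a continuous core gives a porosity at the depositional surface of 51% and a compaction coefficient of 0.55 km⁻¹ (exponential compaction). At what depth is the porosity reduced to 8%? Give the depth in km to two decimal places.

Invert Athy's law: d = ln(phi₀/phi) / c
d = ln(0.51/0.08) / 0.55 = ln(6.375) / 0.55 = 1.8524 / 0.55 = 3.368 km

3.37 km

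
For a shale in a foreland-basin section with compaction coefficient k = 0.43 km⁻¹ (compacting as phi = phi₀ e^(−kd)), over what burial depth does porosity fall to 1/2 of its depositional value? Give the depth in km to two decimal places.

1.61 km

phi/phi₀ = 1/2 ⇒ exp(−k·d) = 1/2 ⇒ d = ln(2) / k
d = 0.6931 / 0.43 = 1.612 km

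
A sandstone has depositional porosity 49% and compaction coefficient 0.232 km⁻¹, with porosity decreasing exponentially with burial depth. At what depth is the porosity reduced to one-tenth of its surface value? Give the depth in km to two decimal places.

9.92 km

φ/φ₀ = 1/10 ⇒ exp(−c·z) = 1/10 ⇒ z = ln(10) / c
z = 2.3026 / 0.232 = 9.925 km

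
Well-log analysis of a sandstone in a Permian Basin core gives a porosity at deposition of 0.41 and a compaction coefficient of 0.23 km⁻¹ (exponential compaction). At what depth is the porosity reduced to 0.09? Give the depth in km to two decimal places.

Invert Athy's law: Z = ln(phi₀/phi) / c
Z = ln(0.41/0.09) / 0.23 = ln(4.556) / 0.23 = 1.5163 / 0.23 = 6.593 km

6.59 km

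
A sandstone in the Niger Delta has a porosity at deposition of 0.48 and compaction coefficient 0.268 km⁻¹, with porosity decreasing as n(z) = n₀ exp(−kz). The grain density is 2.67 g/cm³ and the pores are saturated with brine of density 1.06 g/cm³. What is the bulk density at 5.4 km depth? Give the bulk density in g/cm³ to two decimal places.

Porosity at depth: n = 0.48·exp(−0.268×5.4) = 0.48×0.2352 = 0.1129
Bulk density: ρ_b = (1−n)ρ_g + n·ρ_f = 0.8871×2.67 + 0.1129×1.06
       = 2.369 + 0.120 = 2.488 g/cm³

2.49 g/cm³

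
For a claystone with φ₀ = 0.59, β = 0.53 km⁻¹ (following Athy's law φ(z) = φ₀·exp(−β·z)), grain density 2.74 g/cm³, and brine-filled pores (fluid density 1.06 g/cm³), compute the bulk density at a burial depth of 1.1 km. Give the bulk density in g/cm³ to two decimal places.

Porosity at depth: φ = 0.59·exp(−0.53×1.1) = 0.59×0.5582 = 0.3294
Bulk density: ρ_b = (1−φ)ρ_g + φ·ρ_f = 0.6706×2.74 + 0.3294×1.06
       = 1.838 + 0.349 = 2.187 g/cm³

2.19 g/cm³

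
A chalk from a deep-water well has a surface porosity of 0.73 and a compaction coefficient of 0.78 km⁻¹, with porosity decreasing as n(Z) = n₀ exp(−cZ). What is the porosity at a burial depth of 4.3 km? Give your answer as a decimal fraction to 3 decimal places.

n = n₀·exp(−c·Z) = 0.73 × exp(−0.78 × 4.3) = 0.73 × exp(−3.354)
  = 0.73 × 0.0349 = 0.0255

0.026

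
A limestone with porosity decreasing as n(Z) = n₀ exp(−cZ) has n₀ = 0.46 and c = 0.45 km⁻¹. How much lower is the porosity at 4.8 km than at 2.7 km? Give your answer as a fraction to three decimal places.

n(2.7) = 0.46·e^(−0.45×2.7) = 0.1365
n(4.8) = 0.46·e^(−0.45×4.8) = 0.0530
Δn = 0.1365 − 0.0530 = 0.0834

0.083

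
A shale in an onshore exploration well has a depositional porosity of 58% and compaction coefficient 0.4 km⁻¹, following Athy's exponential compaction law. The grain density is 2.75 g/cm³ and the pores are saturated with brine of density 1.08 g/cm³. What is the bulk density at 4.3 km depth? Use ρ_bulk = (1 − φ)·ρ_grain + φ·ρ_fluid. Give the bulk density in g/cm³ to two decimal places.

Porosity at depth: phi = 0.58·exp(−0.4×4.3) = 0.58×0.1791 = 0.1039
Bulk density: ρ_b = (1−phi)ρ_g + phi·ρ_f = 0.8961×2.75 + 0.1039×1.08
       = 2.464 + 0.112 = 2.577 g/cm³

2.58 g/cm³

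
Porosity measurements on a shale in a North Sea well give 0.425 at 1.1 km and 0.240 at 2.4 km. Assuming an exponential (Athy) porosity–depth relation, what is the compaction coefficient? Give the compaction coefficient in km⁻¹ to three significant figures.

0.440 km⁻¹

Athy: n(d) = n₀ e^(−βd) ⇒ n₁/n₂ = e^{β(d₂−d₁)} ⇒ β = ln(n₁/n₂)/(d₂−d₁)
β = ln(0.425/0.24) / (2.4 − 1.1) = ln(1.771) / 1.3 = 0.5715 / 1.3 = 0.4396 km⁻¹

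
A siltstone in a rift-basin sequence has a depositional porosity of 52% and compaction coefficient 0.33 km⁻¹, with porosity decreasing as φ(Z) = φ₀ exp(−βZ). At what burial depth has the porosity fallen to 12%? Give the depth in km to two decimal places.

4.44 km

Invert Athy's law: Z = ln(φ₀/φ) / β
Z = ln(0.52/0.12) / 0.33 = ln(4.333) / 0.33 = 1.4663 / 0.33 = 4.443 km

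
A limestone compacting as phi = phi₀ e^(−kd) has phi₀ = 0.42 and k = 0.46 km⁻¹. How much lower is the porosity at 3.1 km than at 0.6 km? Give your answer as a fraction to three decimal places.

phi(0.6) = 0.42·e^(−0.46×0.6) = 0.3187
phi(3.1) = 0.42·e^(−0.46×3.1) = 0.1009
Δphi = 0.3187 − 0.1009 = 0.2178

0.218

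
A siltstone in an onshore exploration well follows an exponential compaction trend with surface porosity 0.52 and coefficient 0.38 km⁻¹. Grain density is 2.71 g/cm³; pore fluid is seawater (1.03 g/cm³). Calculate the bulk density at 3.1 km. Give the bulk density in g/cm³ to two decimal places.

2.44 g/cm³

Porosity at depth: n = 0.52·exp(−0.38×3.1) = 0.52×0.3079 = 0.1601
Bulk density: ρ_b = (1−n)ρ_g + n·ρ_f = 0.8399×2.71 + 0.1601×1.03
       = 2.276 + 0.165 = 2.441 g/cm³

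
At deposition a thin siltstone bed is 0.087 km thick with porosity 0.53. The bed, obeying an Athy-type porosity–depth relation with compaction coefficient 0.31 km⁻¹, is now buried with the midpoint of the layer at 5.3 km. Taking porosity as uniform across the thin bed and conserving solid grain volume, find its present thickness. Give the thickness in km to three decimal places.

0.046 km

Porosity at 5.3 km: φ = 0.53·exp(−0.31×5.3) = 0.1025
Solid-volume conservation: h(1−φ) = h₀(1−φ₀) ⇒ h = h₀·(1−φ₀)/(1−φ)
h = 0.087 × (1 − 0.53)/(1 − 0.1025) = 0.087 × 0.5237 = 0.0456 km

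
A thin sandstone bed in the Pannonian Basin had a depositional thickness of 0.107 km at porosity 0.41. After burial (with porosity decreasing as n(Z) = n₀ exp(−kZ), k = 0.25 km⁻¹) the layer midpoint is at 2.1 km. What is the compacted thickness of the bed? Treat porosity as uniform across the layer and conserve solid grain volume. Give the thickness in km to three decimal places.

0.083 km

Porosity at 2.1 km: n = 0.41·exp(−0.25×2.1) = 0.2425
Solid-volume conservation: h(1−n) = h₀(1−n₀) ⇒ h = h₀·(1−n₀)/(1−n)
h = 0.107 × (1 − 0.41)/(1 − 0.2425) = 0.107 × 0.7789 = 0.0833 km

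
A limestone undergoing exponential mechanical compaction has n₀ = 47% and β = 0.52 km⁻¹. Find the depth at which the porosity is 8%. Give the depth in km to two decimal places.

3.41 km

Invert Athy's law: Z = ln(n₀/n) / β
Z = ln(0.47/0.08) / 0.52 = ln(5.875) / 0.52 = 1.7707 / 0.52 = 3.405 km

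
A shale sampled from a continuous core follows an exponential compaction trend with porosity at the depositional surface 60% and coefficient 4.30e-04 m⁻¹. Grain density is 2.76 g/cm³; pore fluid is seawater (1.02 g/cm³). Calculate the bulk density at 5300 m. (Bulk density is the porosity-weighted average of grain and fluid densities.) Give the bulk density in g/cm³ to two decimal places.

Working in km (1 km = 1000 m; β in km⁻¹ = β in m⁻¹ × 1000):
Porosity at depth: phi = 0.6·exp(−0.43×5.3) = 0.6×0.1024 = 0.0614
Bulk density: ρ_b = (1−phi)ρ_g + phi·ρ_f = 0.9386×2.76 + 0.0614×1.02
       = 2.590 + 0.063 = 2.653 g/cm³

2.65 g/cm³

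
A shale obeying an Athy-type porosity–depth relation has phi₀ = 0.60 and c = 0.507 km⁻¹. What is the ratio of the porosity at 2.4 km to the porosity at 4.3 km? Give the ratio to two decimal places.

2.62

phi(d₁)/phi(d₂) = e^(−c·d₁)/e^(−c·d₂) = e^{c(d₂−d₁)}
= exp(0.507 × 1.9) = exp(0.9633) = 2.6203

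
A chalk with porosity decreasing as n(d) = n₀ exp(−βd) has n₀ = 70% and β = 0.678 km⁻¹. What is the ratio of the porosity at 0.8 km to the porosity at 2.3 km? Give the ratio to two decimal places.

n(d₁)/n(d₂) = e^(−β·d₁)/e^(−β·d₂) = e^{β(d₂−d₁)}
= exp(0.678 × 1.5) = exp(1.017) = 2.7649

2.76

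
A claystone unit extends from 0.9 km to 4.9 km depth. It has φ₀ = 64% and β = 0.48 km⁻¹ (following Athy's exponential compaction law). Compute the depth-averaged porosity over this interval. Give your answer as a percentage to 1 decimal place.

18.5%

⟨φ⟩ = (1/(d₂−d₁)) ∫ φ₀ e^(−βd) dd = φ₀·(e^(−β·d₁) − e^(−β·d₂)) / (β·(d₂−d₁))
e^(−0.48×0.9) = 0.6492; e^(−0.48×4.9) = 0.0952
⟨φ⟩ = 0.64 × (0.6492 − 0.0952) / (0.48 × 4) = 0.64 × 0.2886 = 0.1847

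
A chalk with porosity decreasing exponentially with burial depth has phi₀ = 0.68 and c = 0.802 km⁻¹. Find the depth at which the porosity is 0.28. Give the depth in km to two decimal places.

1.11 km

Invert Athy's law: z = ln(phi₀/phi) / c
z = ln(0.68/0.28) / 0.802 = ln(2.429) / 0.802 = 0.8873 / 0.802 = 1.106 km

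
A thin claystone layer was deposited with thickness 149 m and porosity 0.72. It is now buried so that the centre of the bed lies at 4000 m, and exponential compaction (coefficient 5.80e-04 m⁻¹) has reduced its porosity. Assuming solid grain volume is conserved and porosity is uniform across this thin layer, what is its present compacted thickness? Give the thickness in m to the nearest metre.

Working in km (1 km = 1000 m; k in km⁻¹ = k in m⁻¹ × 1000):
Porosity at 4 km: n = 0.72·exp(−0.58×4) = 0.0708
Solid-volume conservation: h(1−n) = h₀(1−n₀) ⇒ h = h₀·(1−n₀)/(1−n)
h = 0.149 × (1 − 0.72)/(1 − 0.0708) = 0.149 × 0.3013 = 0.0449 km

45 m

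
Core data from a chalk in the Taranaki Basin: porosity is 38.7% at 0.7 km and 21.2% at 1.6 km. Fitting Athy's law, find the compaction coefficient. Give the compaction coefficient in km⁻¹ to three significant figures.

Athy: n(d) = n₀ e^(−βd) ⇒ n₁/n₂ = e^{β(d₂−d₁)} ⇒ β = ln(n₁/n₂)/(d₂−d₁)
β = ln(0.387/0.212) / (1.6 − 0.7) = ln(1.825) / 0.9 = 0.6018 / 0.9 = 0.6687 km⁻¹

0.669 km⁻¹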